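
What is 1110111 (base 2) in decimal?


1110111 in decimal = 119

119


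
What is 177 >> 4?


0b10110001 >> 4 = 0b1011 = 11

11


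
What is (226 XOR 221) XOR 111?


Step 1: 226 ^ 221 = 63
Step 2: 63 ^ 111 = 80

80


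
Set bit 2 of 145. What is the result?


145 | (1 << 2) = 145 | 4 = 149

149


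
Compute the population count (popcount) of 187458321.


0b1011001011000110001100010001 has 12 set bits

12


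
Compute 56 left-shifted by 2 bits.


0b111000 << 2 = 0b11100000 = 224

224


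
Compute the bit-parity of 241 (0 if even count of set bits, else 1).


0b11110001 has 5 ones => parity 1

1


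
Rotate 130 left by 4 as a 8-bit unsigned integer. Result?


Rotate 0b10000010 left by 4 (8-bit) = 0b101000 = 40

40


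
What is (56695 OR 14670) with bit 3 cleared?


Step 1: 56695 | 14670 = 64895
Step 2: 64895 & ~(1 << 3) = 64887

64887


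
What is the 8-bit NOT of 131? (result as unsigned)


~0b10000011 = 0b1111100 = 124 (8-bit unsigned)

124


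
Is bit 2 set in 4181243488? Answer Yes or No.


0b11111001001110001011011001100000, bit 2 = 0. No

No


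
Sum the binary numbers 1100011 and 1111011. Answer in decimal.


1100011 + 1111011 = 11011110 = 222

222


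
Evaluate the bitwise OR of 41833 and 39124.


0b1010001101101001 | 0b1001100011010100 = 0b1011101111111101 = 48125

48125


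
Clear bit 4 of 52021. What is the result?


52021 & ~(1 << 4) = 52005

52005


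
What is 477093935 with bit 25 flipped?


477093935 ^ (1 << 25) = 477093935 ^ 33554432 = 510648367

510648367


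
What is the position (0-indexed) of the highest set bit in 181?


0b10110101. Highest set bit at position 7

7


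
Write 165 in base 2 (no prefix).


165 = 10100101 in binary

10100101


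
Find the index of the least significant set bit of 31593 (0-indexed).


0b111101101101001. Lowest set bit at position 0

0


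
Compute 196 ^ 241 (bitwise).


0b11000100 ^ 0b11110001 = 0b110101 = 53

53


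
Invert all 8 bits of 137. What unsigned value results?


137 ^ 255 = 118

118


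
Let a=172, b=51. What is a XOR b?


172 ^ 51 = 159

159


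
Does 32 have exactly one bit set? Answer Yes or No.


0b100000. Only one bit set => Yes

Yes


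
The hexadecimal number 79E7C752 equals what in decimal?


79E7C752 hex = 2045232978 decimal

2045232978


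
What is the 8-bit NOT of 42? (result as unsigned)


~0b101010 = 0b11010101 = 213 (8-bit unsigned)

213


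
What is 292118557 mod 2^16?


292118557 & 65535 = 24605

24605


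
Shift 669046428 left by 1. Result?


0b100111111000001101011010011100 << 1 = 0b1001111110000011010110100111000 = 1338092856

1338092856


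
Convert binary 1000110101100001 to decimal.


1000110101100001 in decimal = 36193

36193


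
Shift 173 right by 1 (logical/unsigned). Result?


0b10101101 >> 1 = 0b1010110 = 86

86


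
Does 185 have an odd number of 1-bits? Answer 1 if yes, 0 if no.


0b10111001 has 5 ones => parity 1

1


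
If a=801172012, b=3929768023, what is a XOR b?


801172012 ^ 3929768023 = 3321588347

3321588347


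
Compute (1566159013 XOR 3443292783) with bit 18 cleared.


Step 1: 1566159013 ^ 3443292783 = 2422590154
Step 2: 2422590154 & ~(1 << 18) = 2422328010

2422328010


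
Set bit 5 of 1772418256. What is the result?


1772418256 | (1 << 5) = 1772418256 | 32 = 1772418288

1772418288


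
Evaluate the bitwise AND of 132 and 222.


0b10000100 & 0b11011110 = 0b10000100 = 132

132


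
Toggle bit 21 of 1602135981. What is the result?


1602135981 ^ (1 << 21) = 1602135981 ^ 2097152 = 1600038829

1600038829


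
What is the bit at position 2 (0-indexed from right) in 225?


0b11100001, position 2 = 0

0


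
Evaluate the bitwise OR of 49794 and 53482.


0b1100001010000010 | 0b1101000011101010 = 0b1101001011101010 = 53994

53994


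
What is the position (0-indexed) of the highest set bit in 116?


0b1110100. Highest set bit at position 6

6


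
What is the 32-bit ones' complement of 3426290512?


3426290512 ^ 4294967295 = 868676783

868676783


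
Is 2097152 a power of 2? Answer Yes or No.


0b1000000000000000000000. Only one bit set => Yes

Yes


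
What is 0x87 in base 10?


87 hex = 135 decimal

135


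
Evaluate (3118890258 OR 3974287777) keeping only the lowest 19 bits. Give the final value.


Step 1: 3118890258 | 3974287777 = 4259773875
Step 2: 4259773875 & 524287 = 458163

458163


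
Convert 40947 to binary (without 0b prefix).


40947 = 1001111111110011 in binary

1001111111110011


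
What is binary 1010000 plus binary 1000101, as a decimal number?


1010000 + 1000101 = 10010101 = 149

149


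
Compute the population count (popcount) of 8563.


0b10000101110011 has 7 set bits

7


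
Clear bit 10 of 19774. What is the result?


19774 & ~(1 << 10) = 18750

18750


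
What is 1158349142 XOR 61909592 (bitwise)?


0b1000101000010110000000101010110 ^ 0b11101100001010101001011000 = 0b1000110101110111010101100001110 = 1186704142

1186704142


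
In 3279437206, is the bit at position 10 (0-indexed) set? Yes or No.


0b11000011011110000011110110010110, bit 10 = 1. Yes

Yes


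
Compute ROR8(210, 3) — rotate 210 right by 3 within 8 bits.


Rotate 0b11010010 right by 3 (8-bit) = 0b1011010 = 90

90


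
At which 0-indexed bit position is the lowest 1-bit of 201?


0b11001001. Lowest set bit at position 0

0


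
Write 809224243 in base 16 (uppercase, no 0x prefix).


809224243 = 303BC833 hex

303BC833


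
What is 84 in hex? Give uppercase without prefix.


84 = 54 hex

54


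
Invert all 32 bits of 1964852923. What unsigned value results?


1964852923 ^ 4294967295 = 2330114372

2330114372


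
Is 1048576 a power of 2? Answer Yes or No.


0b100000000000000000000. Only one bit set => Yes

Yes


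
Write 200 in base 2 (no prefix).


200 = 11001000 in binary

11001000


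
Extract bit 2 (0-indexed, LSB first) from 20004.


0b100111000100100, position 2 = 1

1


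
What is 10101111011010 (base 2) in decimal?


10101111011010 in decimal = 11226

11226


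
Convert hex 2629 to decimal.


2629 hex = 9769 decimal

9769


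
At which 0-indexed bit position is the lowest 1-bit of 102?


0b1100110. Lowest set bit at position 1

1


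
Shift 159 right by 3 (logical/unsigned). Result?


0b10011111 >> 3 = 0b10011 = 19

19


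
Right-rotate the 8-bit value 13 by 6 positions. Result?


Rotate 0b1101 right by 6 (8-bit) = 0b110100 = 52

52


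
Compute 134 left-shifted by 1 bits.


0b10000110 << 1 = 0b100001100 = 268

268


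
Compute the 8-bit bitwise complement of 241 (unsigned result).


~0b11110001 = 0b1110 = 14 (8-bit unsigned)

14


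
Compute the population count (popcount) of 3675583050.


0b11011011000101001111001001001010 has 16 set bits

16


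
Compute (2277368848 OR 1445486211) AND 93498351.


Step 1: 2277368848 | 1445486211 = 3619552915
Step 2: 3619552915 & 93498351 = 93366915

93366915


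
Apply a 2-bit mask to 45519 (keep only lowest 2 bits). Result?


45519 & 3 = 3

3


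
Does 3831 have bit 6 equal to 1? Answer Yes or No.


0b111011110111, bit 6 = 1. Yes

Yes


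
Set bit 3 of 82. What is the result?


82 | (1 << 3) = 82 | 8 = 90

90


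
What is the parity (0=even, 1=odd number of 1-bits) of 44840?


0b1010111100101000 has 8 ones => parity 0

0


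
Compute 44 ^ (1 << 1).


44 ^ (1 << 1) = 44 ^ 2 = 46

46


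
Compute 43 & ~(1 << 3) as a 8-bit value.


43 & ~(1 << 3) = 35

35


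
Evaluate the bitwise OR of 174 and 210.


0b10101110 | 0b11010010 = 0b11111110 = 254

254


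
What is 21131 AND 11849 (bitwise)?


0b101001010001011 & 0b10111001001001 = 0b1000001001 = 521

521


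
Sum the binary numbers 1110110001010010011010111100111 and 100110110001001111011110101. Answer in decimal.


1110110001010010011010111100111 + 100110110001001111011110101 = 1111011000000011101010011011100 = 2063717596

2063717596


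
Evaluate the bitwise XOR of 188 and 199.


0b10111100 ^ 0b11000111 = 0b1111011 = 123

123


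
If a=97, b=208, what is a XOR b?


97 ^ 208 = 177

177


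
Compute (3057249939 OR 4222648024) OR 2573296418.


Step 1: 3057249939 | 4222648024 = 4290379483
Step 2: 4290379483 | 2573296418 = 4294574075

4294574075


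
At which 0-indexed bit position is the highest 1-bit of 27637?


0b110101111110101. Highest set bit at position 14

14


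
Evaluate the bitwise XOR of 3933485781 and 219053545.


0b11101010011101000011101011010101 ^ 0b1101000011100111110111101001 = 0b11100111011110100100011100111100 = 3883550524

3883550524


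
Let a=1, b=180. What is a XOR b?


1 ^ 180 = 181

181


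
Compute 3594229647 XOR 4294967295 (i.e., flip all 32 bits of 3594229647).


3594229647 ^ 4294967295 = 700737648

700737648


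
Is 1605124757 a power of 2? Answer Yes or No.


0b1011111101011000100001010010101. Multiple bits set => No

No


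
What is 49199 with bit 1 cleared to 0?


49199 & ~(1 << 1) = 49197

49197


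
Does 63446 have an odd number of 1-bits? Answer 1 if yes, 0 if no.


0b1111011111010110 has 12 ones => parity 0

0


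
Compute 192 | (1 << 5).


192 | (1 << 5) = 192 | 32 = 224

224


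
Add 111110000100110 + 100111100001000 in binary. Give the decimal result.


111110000100110 + 100111100001000 = 1100101100101110 = 52014

52014


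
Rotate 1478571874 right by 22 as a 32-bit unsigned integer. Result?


Rotate 0b1011000001000010011011101100010 right by 22 (32-bit) = 0b10000100110111011000100101100000 = 2229111136

2229111136


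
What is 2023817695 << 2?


0b1111000101000010000000111011111 << 2 = 0b111100010100001000000011101111100 = 8095270780

8095270780


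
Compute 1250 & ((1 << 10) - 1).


1250 & 1023 = 226

226


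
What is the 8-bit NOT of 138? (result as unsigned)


~0b10001010 = 0b1110101 = 117 (8-bit unsigned)

117


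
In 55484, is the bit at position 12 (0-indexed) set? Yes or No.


0b1101100010111100, bit 12 = 1. Yes

Yes


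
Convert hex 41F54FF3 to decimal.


41F54FF3 hex = 1106595827 decimal

1106595827


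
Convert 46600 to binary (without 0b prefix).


46600 = 1011011000001000 in binary

1011011000001000


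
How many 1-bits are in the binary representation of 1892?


0b11101100100 has 6 set bits

6


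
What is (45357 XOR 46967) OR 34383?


Step 1: 45357 ^ 46967 = 1626
Step 2: 1626 | 34383 = 34399

34399


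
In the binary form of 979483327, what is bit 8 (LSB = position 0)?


0b111010011000011011101010111111, position 8 = 0

0


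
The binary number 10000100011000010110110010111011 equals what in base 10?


10000100011000010110110010111011 in decimal = 2220977339

2220977339


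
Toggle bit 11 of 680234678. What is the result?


680234678 ^ (1 << 11) = 680234678 ^ 2048 = 680232630

680232630


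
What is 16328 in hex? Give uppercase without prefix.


16328 = 3FC8 hex

3FC8


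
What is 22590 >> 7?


0b101100000111110 >> 7 = 0b10110000 = 176

176


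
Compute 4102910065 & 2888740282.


0b11110100100011010111000001110001 & 0b10101100001011101010110110111010 = 0b10100100000011000010000000110000 = 2752258096

2752258096


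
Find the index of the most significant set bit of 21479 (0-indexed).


0b101001111100111. Highest set bit at position 14

14


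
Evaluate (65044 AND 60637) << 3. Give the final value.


Step 1: 65044 & 60637 = 60436
Step 2: 60436 << 3 = 483488

483488


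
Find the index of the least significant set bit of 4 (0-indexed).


0b100. Lowest set bit at position 2

2


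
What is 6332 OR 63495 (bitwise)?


0b1100010111100 | 0b1111100000000111 = 0b1111100010111111 = 63679

63679


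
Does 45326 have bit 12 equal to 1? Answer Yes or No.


0b1011000100001110, bit 12 = 1. Yes

Yes


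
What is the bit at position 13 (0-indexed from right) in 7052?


0b1101110001100, position 13 = 0

0


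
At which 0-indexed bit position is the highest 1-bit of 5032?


0b1001110101000. Highest set bit at position 12

12


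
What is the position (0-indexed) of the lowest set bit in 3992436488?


0b11101101111101111011111100001000. Lowest set bit at position 3

3


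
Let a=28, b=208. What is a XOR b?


28 ^ 208 = 204

204


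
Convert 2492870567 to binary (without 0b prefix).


2492870567 = 10010100100101100010111110100111 in binary

10010100100101100010111110100111


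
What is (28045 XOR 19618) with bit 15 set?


Step 1: 28045 ^ 19618 = 8495
Step 2: 8495 | (1 << 15) = 8495 | 32768 = 41263

41263


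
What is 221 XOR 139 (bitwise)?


0b11011101 ^ 0b10001011 = 0b1010110 = 86

86


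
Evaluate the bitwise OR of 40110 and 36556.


0b1001110010101110 | 0b1000111011001100 = 0b1001111011101110 = 40686

40686


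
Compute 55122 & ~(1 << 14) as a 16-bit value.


55122 & ~(1 << 14) = 38738

38738


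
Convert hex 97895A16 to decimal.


97895A16 hex = 2542361110 decimal

2542361110


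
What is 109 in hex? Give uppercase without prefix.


109 = 6D hex

6D


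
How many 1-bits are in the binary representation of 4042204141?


0b11110000111011110010001111101101 has 20 set bits

20


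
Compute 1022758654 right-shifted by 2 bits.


0b111100111101100000111011111110 >> 2 = 0b1111001111011000001110111111 = 255689663

255689663


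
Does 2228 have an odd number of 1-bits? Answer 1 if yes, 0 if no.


0b100010110100 has 5 ones => parity 1

1


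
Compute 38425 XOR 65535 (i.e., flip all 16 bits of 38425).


38425 ^ 65535 = 27110

27110


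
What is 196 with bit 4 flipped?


196 ^ (1 << 4) = 196 ^ 16 = 212

212


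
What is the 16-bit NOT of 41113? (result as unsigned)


~0b1010000010011001 = 0b101111101100110 = 24422 (16-bit unsigned)

24422


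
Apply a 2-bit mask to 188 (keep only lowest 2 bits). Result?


188 & 3 = 0

0


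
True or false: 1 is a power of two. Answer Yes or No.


0b1. Only one bit set => Yes

Yes


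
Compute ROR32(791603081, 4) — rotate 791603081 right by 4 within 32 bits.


Rotate 0b101111001011101110011110001001 right by 4 (32-bit) = 0b10010010111100101110111001111000 = 2465394296

2465394296


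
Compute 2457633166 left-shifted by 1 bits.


0b10010010011111001000000110001110 << 1 = 0b100100100111110010000001100011100 = 4915266332

4915266332


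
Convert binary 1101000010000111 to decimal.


1101000010000111 in decimal = 53383

53383


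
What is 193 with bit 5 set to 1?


193 | (1 << 5) = 193 | 32 = 225

225


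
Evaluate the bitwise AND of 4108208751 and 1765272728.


0b11110100110111100100101001101111 & 0b1101001001101111110110010011000 = 0b1100000000101100100100000001000 = 1612072968

1612072968


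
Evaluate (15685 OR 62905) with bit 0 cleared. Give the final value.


Step 1: 15685 | 62905 = 65021
Step 2: 65021 & ~(1 << 0) = 65020

65020


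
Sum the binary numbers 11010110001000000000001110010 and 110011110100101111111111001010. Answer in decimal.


11010110001000000000001110010 + 110011110100101111111111001010 = 1001110100101110000000000111100 = 1318518844

1318518844


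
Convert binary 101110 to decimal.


101110 in decimal = 46

46


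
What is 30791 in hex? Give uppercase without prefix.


30791 = 7847 hex

7847


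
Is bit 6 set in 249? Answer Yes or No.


0b11111001, bit 6 = 1. Yes

Yes


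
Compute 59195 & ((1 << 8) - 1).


59195 & 255 = 59

59


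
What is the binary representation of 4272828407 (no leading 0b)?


4272828407 = 11111110101011100010111111110111 in binary

11111110101011100010111111110111


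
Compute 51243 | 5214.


0b1100100000101011 | 0b1010001011110 = 0b1101110001111111 = 56447

56447


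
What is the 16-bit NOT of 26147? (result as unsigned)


~0b110011000100011 = 0b1001100111011100 = 39388 (16-bit unsigned)

39388


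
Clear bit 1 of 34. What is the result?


34 & ~(1 << 1) = 32

32


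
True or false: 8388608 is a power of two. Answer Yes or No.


0b100000000000000000000000. Only one bit set => Yes

Yes


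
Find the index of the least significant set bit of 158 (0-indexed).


0b10011110. Lowest set bit at position 1

1


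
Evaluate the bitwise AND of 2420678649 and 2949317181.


0b10010000010010001001111111111001 & 0b10101111110010110000001000111101 = 0b10000000010010000000001000111001 = 2152202809

2152202809


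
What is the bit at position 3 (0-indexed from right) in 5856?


0b1011011100000, position 3 = 0

0


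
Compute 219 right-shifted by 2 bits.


0b11011011 >> 2 = 0b110110 = 54

54


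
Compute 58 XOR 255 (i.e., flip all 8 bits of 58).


58 ^ 255 = 197

197


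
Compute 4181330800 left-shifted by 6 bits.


0b11111001001110100000101101110000 << 6 = 0b11111001001110100000101101110000000000 = 267605171200

267605171200


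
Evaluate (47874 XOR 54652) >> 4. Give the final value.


Step 1: 47874 ^ 54652 = 28286
Step 2: 28286 >> 4 = 1767

1767


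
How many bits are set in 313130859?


0b10010101010011111111101101011 has 19 set bits

19


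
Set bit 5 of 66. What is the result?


66 | (1 << 5) = 66 | 32 = 98

98


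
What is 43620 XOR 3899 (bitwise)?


0b1010101001100100 ^ 0b111100111011 = 0b1010010101011111 = 42335

42335


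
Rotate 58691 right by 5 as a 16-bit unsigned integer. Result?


Rotate 0b1110010101000011 right by 5 (16-bit) = 0b1111100101010 = 7978

7978


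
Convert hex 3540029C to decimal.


3540029C hex = 893387420 decimal

893387420


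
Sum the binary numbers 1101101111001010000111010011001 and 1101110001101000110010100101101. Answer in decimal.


1101101111001010000111010011001 + 1101110001101000110010100101101 = 11011100000110010111001111000110 = 3692655558

3692655558


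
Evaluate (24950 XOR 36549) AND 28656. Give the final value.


Step 1: 24950 ^ 36549 = 61363
Step 2: 61363 & 28656 = 28592

28592


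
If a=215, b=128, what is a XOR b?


215 ^ 128 = 87

87


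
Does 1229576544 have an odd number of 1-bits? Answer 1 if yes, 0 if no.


0b1001001010010011101100101100000 has 13 ones => parity 1

1


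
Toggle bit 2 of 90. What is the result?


90 ^ (1 << 2) = 90 ^ 4 = 94

94


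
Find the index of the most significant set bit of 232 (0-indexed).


0b11101000. Highest set bit at position 7

7


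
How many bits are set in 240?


0b11110000 has 4 set bits

4


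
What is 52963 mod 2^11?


52963 & 2047 = 1763

1763


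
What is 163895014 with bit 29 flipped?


163895014 ^ (1 << 29) = 163895014 ^ 536870912 = 700765926

700765926


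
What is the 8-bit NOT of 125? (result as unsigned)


~0b1111101 = 0b10000010 = 130 (8-bit unsigned)

130


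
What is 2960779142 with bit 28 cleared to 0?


2960779142 & ~(1 << 28) = 2692343686

2692343686


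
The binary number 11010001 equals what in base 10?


11010001 in decimal = 209

209


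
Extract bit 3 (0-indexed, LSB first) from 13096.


0b11001100101000, position 3 = 1

1


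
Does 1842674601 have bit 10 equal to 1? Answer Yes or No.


0b1101101110101001111101110101001, bit 10 = 0. No

No


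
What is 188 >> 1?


0b10111100 >> 1 = 0b1011110 = 94

94


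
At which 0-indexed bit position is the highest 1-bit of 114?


0b1110010. Highest set bit at position 6

6


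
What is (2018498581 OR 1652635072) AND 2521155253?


Step 1: 2018498581 | 1652635072 = 2060451285
Step 2: 2060451285 & 2521155253 = 306562197

306562197


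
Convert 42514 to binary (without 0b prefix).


42514 = 1010011000010010 in binary

1010011000010010


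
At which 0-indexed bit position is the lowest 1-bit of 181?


0b10110101. Lowest set bit at position 0

0


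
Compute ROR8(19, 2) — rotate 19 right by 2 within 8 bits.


Rotate 0b10011 right by 2 (8-bit) = 0b11000100 = 196

196


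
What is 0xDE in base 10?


DE hex = 222 decimal

222


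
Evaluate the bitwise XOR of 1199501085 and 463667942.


0b1000111011111101110111100011101 ^ 0b11011101000110000001011100110 = 0b1011100110111011110110111111011 = 1558048251

1558048251


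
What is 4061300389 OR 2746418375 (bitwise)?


0b11110010000100101000011010100101 | 0b10100011101100110000010011000111 = 0b11110011101100111000011011100111 = 4088628967

4088628967


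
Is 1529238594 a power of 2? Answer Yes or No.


0b1011011001001100101010001000010. Multiple bits set => No

No


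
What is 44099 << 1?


0b1010110001000011 << 1 = 0b10101100010000110 = 88198

88198


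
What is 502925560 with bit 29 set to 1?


502925560 | (1 << 29) = 502925560 | 536870912 = 1039796472

1039796472


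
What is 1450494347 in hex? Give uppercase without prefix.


1450494347 = 5674C98B hex

5674C98B


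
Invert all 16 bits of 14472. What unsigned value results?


14472 ^ 65535 = 51063

51063


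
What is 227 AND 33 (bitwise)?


0b11100011 & 0b100001 = 0b100001 = 33

33


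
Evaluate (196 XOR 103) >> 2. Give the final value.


Step 1: 196 ^ 103 = 163
Step 2: 163 >> 2 = 40

40


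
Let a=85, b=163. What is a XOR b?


85 ^ 163 = 246

246


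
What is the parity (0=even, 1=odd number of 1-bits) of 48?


0b110000 has 2 ones => parity 0

0


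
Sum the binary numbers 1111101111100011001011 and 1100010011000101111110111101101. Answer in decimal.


1111101111100011001011 + 1100010011000101111110111101101 = 1100010101000011111011010111000 = 1654781624

1654781624


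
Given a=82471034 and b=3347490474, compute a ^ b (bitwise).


82471034 ^ 3347490474 = 3278687952

3278687952


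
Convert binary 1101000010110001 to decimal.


1101000010110001 in decimal = 53425

53425


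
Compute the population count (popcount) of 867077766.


0b110011101011101000111010000110 has 16 set bits

16


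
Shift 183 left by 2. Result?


0b10110111 << 2 = 0b1011011100 = 732

732


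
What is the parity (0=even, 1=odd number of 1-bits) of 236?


0b11101100 has 5 ones => parity 1

1


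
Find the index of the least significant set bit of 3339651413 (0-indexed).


0b11000111000011110000100101010101. Lowest set bit at position 0

0


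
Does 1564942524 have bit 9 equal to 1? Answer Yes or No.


0b1011101010001110010000010111100, bit 9 = 0. No

No


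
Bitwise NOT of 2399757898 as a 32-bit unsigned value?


~0b10001111000010010110011001001010 = 0b1110000111101101001100110110101 = 1895209397 (32-bit unsigned)

1895209397


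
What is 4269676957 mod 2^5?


4269676957 & 31 = 29

29


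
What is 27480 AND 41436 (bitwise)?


0b110101101011000 & 0b1010000111011100 = 0b10000101011000 = 8536

8536


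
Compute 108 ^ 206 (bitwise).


0b1101100 ^ 0b11001110 = 0b10100010 = 162

162


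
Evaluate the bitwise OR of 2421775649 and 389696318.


0b10010000010110010101110100100001 | 0b10111001110100100101100111110 = 0b10010111011110110101111100111111 = 2541444927

2541444927


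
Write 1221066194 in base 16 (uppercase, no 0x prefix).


1221066194 = 48C7FDD2 hex

48C7FDD2


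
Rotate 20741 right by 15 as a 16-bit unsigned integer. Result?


Rotate 0b101000100000101 right by 15 (16-bit) = 0b1010001000001010 = 41482

41482


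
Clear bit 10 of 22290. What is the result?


22290 & ~(1 << 10) = 21266

21266


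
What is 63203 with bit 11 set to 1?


63203 | (1 << 11) = 63203 | 2048 = 65251

65251


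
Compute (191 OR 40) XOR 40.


Step 1: 191 | 40 = 191
Step 2: 191 ^ 40 = 151

151


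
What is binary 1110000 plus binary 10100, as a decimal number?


1110000 + 10100 = 10000100 = 132

132


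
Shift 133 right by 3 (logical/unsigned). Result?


0b10000101 >> 3 = 0b10000 = 16

16


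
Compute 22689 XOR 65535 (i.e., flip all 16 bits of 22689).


22689 ^ 65535 = 42846

42846


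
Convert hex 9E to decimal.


9E hex = 158 decimal

158


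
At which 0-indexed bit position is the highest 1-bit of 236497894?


0b1110000110001010101111100110. Highest set bit at position 27

27


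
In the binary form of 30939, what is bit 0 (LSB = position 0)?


0b111100011011011, position 0 = 1

1


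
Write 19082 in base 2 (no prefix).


19082 = 100101010001010 in binary

100101010001010


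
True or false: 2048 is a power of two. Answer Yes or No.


0b100000000000. Only one bit set => Yes

Yes


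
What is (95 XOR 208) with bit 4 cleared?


Step 1: 95 ^ 208 = 143
Step 2: 143 & ~(1 << 4) = 143

143


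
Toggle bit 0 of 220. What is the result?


220 ^ (1 << 0) = 220 ^ 1 = 221

221


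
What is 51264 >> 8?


0b1100100001000000 >> 8 = 0b11001000 = 200

200


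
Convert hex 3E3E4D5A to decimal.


3E3E4D5A hex = 1044270426 decimal

1044270426


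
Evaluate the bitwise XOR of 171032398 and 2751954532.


0b1010001100011011111101001110 ^ 0b10100100000001110111111001100100 = 0b10101110001101101100000100101010 = 2922823978

2922823978


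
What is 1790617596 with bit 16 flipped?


1790617596 ^ (1 << 16) = 1790617596 ^ 65536 = 1790683132

1790683132


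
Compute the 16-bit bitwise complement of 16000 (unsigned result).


~0b11111010000000 = 0b1100000101111111 = 49535 (16-bit unsigned)

49535


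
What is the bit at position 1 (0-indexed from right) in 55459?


0b1101100010100011, position 1 = 1

1


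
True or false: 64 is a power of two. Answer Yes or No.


0b1000000. Only one bit set => Yes

Yes


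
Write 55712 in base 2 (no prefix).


55712 = 1101100110100000 in binary

1101100110100000


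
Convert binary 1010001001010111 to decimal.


1010001001010111 in decimal = 41559

41559


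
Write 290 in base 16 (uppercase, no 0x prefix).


290 = 122 hex

122


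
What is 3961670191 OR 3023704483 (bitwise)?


0b11101100001000100100101000101111 | 0b10110100001110100001000110100011 = 0b11111100001110100101101110101111 = 4231682991

4231682991


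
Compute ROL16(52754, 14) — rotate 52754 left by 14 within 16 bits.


Rotate 0b1100111000010010 left by 14 (16-bit) = 0b1011001110000100 = 45956

45956


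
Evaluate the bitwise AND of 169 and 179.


0b10101001 & 0b10110011 = 0b10100001 = 161

161


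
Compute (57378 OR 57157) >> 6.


Step 1: 57378 | 57157 = 65383
Step 2: 65383 >> 6 = 1021

1021


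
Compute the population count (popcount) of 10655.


0b10100110011111 has 9 set bits

9


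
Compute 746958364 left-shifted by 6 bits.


0b101100100001011010111000011100 << 6 = 0b101100100001011010111000011100000000 = 47805335296

47805335296


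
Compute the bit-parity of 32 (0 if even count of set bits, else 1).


0b100000 has 1 ones => parity 1

1


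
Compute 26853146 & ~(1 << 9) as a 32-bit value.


26853146 & ~(1 << 9) = 26852634

26852634


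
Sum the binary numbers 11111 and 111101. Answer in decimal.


11111 + 111101 = 1011100 = 92

92


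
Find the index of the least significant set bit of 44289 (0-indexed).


0b1010110100000001. Lowest set bit at position 0

0


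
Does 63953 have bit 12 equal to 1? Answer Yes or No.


0b1111100111010001, bit 12 = 1. Yes

Yes


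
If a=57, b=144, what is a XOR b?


57 ^ 144 = 169

169


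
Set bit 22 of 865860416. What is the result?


865860416 | (1 << 22) = 865860416 | 4194304 = 870054720

870054720


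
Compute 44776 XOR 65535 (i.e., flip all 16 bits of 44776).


44776 ^ 65535 = 20759

20759


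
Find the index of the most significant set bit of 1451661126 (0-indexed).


0b1010110100001101001011101000110. Highest set bit at position 30

30


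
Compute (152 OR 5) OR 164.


Step 1: 152 | 5 = 157
Step 2: 157 | 164 = 189

189


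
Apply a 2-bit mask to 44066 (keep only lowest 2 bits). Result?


44066 & 3 = 2

2


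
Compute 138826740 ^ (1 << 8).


138826740 ^ (1 << 8) = 138826740 ^ 256 = 138826484

138826484


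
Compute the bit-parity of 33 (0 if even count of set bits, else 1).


0b100001 has 2 ones => parity 0

0


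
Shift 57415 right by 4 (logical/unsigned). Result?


0b1110000001000111 >> 4 = 0b111000000100 = 3588

3588


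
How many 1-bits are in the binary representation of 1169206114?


0b1000101101100001010101101100010 has 14 set bits

14


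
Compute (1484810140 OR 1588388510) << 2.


Step 1: 1484810140 | 1588388510 = 1588389790
Step 2: 1588389790 << 2 = 6353559160

6353559160


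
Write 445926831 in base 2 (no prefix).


445926831 = 11010100101000100110110101111 in binary

11010100101000100110110101111


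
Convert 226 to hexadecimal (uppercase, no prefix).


226 = E2 hex

E2


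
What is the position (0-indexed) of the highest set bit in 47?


0b101111. Highest set bit at position 5

5


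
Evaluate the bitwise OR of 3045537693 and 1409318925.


0b10110101100001110011011110011101 | 0b1010100000000001000000000001101 = 0b11110101100001111011011110011101 = 4119312285

4119312285


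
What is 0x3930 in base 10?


3930 hex = 14640 decimal

14640


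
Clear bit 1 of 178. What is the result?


178 & ~(1 << 1) = 176

176


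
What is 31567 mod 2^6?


31567 & 63 = 15

15


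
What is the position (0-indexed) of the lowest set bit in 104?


0b1101000. Lowest set bit at position 3

3


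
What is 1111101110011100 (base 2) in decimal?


1111101110011100 in decimal = 64412

64412


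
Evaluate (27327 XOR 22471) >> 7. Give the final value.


Step 1: 27327 ^ 22471 = 15736
Step 2: 15736 >> 7 = 122

122


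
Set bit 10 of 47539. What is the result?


47539 | (1 << 10) = 47539 | 1024 = 48563

48563


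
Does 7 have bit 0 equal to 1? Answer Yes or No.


0b111, bit 0 = 1. Yes

Yes


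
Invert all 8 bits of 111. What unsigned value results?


111 ^ 255 = 144

144


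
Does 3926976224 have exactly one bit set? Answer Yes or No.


0b11101010000100001110011011100000. Multiple bits set => No

No


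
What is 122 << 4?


0b1111010 << 4 = 0b11110100000 = 1952

1952


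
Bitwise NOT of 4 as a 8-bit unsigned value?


~0b100 = 0b11111011 = 251 (8-bit unsigned)

251


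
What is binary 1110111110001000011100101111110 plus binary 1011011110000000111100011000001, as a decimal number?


1110111110001000011100101111110 + 1011011110000000111100011000001 = 11010011100001001011001000111111 = 3548688959

3548688959


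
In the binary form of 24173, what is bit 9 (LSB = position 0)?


0b101111001101101, position 9 = 1

1


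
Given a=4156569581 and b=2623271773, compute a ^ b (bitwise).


4156569581 ^ 2623271773 = 1805370544

1805370544


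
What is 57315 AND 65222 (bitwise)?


0b1101111111100011 & 0b1111111011000110 = 0b1101111011000010 = 57026

57026


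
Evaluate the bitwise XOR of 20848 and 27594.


0b101000101110000 ^ 0b110101111001010 = 0b11101010111010 = 15034

15034


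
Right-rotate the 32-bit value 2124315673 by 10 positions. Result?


Rotate 0b1111110100111100111110000011001 right by 10 (32-bit) = 0b110010111111010011110011111 = 106932127

106932127


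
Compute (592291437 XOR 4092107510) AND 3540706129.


Step 1: 592291437 ^ 4092107510 = 3500489883
Step 2: 3500489883 & 3540706129 = 3489669137

3489669137


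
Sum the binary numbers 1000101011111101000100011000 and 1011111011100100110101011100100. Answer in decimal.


1000101011111101000100011000 + 1011111011100100110101011100100 = 1101000001000100011101111111100 = 1747074044

1747074044


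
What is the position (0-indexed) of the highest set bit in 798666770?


0b101111100110101011000000010010. Highest set bit at position 29

29


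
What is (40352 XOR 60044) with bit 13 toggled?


Step 1: 40352 ^ 60044 = 30508
Step 2: 30508 ^ (1 << 13) = 30508 ^ 8192 = 22316

22316


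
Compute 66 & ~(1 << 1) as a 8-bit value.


66 & ~(1 << 1) = 64

64


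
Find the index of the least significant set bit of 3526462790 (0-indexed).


0b11010010001100011000110101000110. Lowest set bit at position 1

1


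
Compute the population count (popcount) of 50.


0b110010 has 3 set bits

3


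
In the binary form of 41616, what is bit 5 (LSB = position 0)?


0b1010001010010000, position 5 = 0

0


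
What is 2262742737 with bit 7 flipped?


2262742737 ^ (1 << 7) = 2262742737 ^ 128 = 2262742609

2262742609


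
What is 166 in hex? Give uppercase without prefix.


166 = A6 hex

A6


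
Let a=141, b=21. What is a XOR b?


141 ^ 21 = 152

152


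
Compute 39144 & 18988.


0b1001100011101000 & 0b100101000101100 = 0b100000101000 = 2088

2088


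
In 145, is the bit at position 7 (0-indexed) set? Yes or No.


0b10010001, bit 7 = 1. Yes

Yes


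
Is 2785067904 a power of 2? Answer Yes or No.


0b10100110000000001100001110000000. Multiple bits set => No

No


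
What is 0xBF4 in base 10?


BF4 hex = 3060 decimal

3060


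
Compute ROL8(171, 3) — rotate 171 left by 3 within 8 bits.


Rotate 0b10101011 left by 3 (8-bit) = 0b1011101 = 93

93


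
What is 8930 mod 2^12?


8930 & 4095 = 738

738


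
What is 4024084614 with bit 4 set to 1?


4024084614 | (1 << 4) = 4024084614 | 16 = 4024084630

4024084630


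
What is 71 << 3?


0b1000111 << 3 = 0b1000111000 = 568

568


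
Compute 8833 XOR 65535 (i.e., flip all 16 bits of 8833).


8833 ^ 65535 = 56702

56702


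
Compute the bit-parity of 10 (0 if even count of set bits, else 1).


0b1010 has 2 ones => parity 0

0


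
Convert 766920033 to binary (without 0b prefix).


766920033 = 101101101101100100010101100001 in binary

101101101101100100010101100001


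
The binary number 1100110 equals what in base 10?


1100110 in decimal = 102

102


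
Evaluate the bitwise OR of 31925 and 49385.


0b111110010110101 | 0b1100000011101001 = 0b1111110011111101 = 64765

64765


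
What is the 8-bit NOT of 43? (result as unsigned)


~0b101011 = 0b11010100 = 212 (8-bit unsigned)

212


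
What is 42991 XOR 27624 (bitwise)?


0b1010011111101111 ^ 0b110101111101000 = 0b1100110000000111 = 52231

52231


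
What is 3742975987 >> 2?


0b11011111000110010100011111110011 >> 2 = 0b110111110001100101000111111100 = 935743996

935743996


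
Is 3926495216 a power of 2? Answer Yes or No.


0b11101010000010011000111111110000. Multiple bits set => No

No


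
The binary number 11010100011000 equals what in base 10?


11010100011000 in decimal = 13592

13592


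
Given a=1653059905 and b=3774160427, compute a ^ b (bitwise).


1653059905 ^ 3774160427 = 2188554090

2188554090


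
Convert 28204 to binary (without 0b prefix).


28204 = 110111000101100 in binary

110111000101100


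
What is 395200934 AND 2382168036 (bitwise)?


0b10111100011100100100110100110 & 0b10001101111111001111111111100100 = 0b101100011000100100110100100 = 93079972

93079972


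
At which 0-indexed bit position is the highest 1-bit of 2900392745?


0b10101100111000000111101100101001. Highest set bit at position 31

31


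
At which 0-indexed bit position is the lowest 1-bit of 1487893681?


0b1011000101011110111010010110001. Lowest set bit at position 0

0


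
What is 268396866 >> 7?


0b1111111111110110100101000010 >> 7 = 0b111111111111011010010 = 2096850

2096850


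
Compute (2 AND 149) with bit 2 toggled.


Step 1: 2 & 149 = 0
Step 2: 0 ^ (1 << 2) = 0 ^ 4 = 4

4


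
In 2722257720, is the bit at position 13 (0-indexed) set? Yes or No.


0b10100010010000100101101100111000, bit 13 = 0. No

No


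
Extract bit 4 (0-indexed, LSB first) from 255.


0b11111111, position 4 = 1

1


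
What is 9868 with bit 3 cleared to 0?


9868 & ~(1 << 3) = 9860

9860


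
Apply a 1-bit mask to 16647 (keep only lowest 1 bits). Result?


16647 & 1 = 1

1


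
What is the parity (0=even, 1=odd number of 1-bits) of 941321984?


0b111000000110110110111100000000 has 13 ones => parity 1

1


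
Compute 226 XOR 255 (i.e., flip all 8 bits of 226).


226 ^ 255 = 29

29


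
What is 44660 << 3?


0b1010111001110100 << 3 = 0b1010111001110100000 = 357280

357280


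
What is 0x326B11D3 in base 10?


326B11D3 hex = 845877715 decimal

845877715


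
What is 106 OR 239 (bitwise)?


0b1101010 | 0b11101111 = 0b11101111 = 239

239


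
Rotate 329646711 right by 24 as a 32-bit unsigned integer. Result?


Rotate 0b10011101001100000001001110111 right by 24 (32-bit) = 0b10100110000000100111011100010011 = 2785179411

2785179411


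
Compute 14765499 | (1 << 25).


14765499 | (1 << 25) = 14765499 | 33554432 = 48319931

48319931


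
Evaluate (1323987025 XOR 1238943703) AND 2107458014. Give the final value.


Step 1: 1323987025 ^ 1238943703 = 120764294
Step 2: 120764294 & 2107458014 = 84935046

84935046


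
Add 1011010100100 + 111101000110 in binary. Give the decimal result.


1011010100100 + 111101000110 = 10010111101010 = 9706

9706


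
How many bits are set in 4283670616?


0b11111111010100111010000001011000 has 17 set bits

17


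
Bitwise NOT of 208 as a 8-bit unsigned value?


~0b11010000 = 0b101111 = 47 (8-bit unsigned)

47


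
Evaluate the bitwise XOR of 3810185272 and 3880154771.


0b11100011000110101101000000111000 ^ 0b11100111010001100111011010010011 = 0b100010111001010011010101011 = 73180843

73180843


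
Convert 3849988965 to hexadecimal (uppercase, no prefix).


3849988965 = E57A2B65 hex

E57A2B65


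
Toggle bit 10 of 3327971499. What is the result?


3327971499 ^ (1 << 10) = 3327971499 ^ 1024 = 3327972523

3327972523


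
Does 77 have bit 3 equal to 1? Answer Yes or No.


0b1001101, bit 3 = 1. Yes

Yes


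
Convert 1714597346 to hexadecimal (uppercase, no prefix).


1714597346 = 6632ADE2 hex

6632ADE2


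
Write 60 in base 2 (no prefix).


60 = 111100 in binary

111100


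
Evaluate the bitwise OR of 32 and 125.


0b100000 | 0b1111101 = 0b1111101 = 125

125


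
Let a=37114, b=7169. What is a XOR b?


37114 ^ 7169 = 36091

36091


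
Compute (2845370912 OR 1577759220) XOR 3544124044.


Step 1: 2845370912 | 1577759220 = 4288347124
Step 2: 4288347124 ^ 3544124044 = 749072760

749072760


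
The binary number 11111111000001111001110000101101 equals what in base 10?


11111111000001111001110000101101 in decimal = 4278688813

4278688813


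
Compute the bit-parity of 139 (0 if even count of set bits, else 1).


0b10001011 has 4 ones => parity 0

0


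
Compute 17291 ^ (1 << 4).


17291 ^ (1 << 4) = 17291 ^ 16 = 17307

17307


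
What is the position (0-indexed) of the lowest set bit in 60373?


0b1110101111010101. Lowest set bit at position 0

0


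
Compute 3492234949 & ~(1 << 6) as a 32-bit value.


3492234949 & ~(1 << 6) = 3492234885

3492234885
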